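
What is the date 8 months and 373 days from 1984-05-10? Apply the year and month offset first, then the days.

January 18, 1986

Counting forward 8 months and 373 days from May 10, 1984: first the month/year part, then the days.
month 5 + 8 = 13, which is month 1 of year 1985 → January 1985.
Day 10 is valid in January, giving January 10, 1985.
Now add 373 days from January 10, 1985.
January has 31 days, so 31 − 10 = 21 days remain after January 10, 1985; 373 − 21 = 352 left.
February 1985 has 28 days (1985 is not a leap year): 352 − 28 = 324 left.
March 1985 has 31 days: 324 − 31 = 293 left.
April 1985 has 30 days: 293 − 30 = 263 left.
May 1985 has 31 days: 263 − 31 = 232 left.
June 1985 has 30 days: 232 − 30 = 202 left.
July 1985 has 31 days: 202 − 31 = 171 left.
August 1985 has 31 days: 171 − 31 = 140 left.
September 1985 has 30 days: 140 − 30 = 110 left.
October 1985 has 31 days: 110 − 31 = 79 left.
November 1985 has 30 days: 79 − 30 = 49 left.
December 1985 has 31 days: 49 − 31 = 18 left.
18 days into January 1986 → January 18, 1986.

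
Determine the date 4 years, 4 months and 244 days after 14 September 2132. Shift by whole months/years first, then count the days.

Advancing 4 years, 4 months and 244 days from September 14, 2132: first the month/year part, then the days.
+4 years → 2136; month 9 + 4 = 13, which is month 1 of year 2137 → January 2137.
Day 14 is valid in January, giving January 14, 2137.
Now add 244 days from January 14, 2137.
January has 31 days, so 31 − 14 = 17 days remain after January 14, 2137; 244 − 17 = 227 left.
February 2137 has 28 days (2137 is not a leap year): 227 − 28 = 199 left.
March 2137 has 31 days: 199 − 31 = 168 left.
April 2137 has 30 days: 168 − 30 = 138 left.
May 2137 has 31 days: 138 − 31 = 107 left.
June 2137 has 30 days: 107 − 30 = 77 left.
July 2137 has 31 days: 77 − 31 = 46 left.
August 2137 has 31 days: 46 − 31 = 15 left.
15 days into September 2137 → September 15, 2137.

September 15, 2137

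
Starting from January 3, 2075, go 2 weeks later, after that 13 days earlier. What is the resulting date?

Counting forward 2 weeks (= 14 days) from January 3, 2075:
January has 31 days; 3 + 14 = 17, still in January.
Subtracting 13 days from January 17, 2075:
17 − 13 = 4, still in January 2075.

January 4, 2075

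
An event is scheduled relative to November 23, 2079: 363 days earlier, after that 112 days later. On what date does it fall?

Subtracting 363 days from November 23, 2079:
Going back 23 days from November 23, 2079 reaches the end of the previous month; 363 − 23 = 340 left.
October 2079 has 31 days: 340 − 31 = 309 left.
September 2079 has 30 days: 309 − 30 = 279 left.
August 2079 has 31 days: 279 − 31 = 248 left.
July 2079 has 31 days: 248 − 31 = 217 left.
June 2079 has 30 days: 217 − 30 = 187 left.
May 2079 has 31 days: 187 − 31 = 156 left.
April 2079 has 30 days: 156 − 30 = 126 left.
March 2079 has 31 days: 126 − 31 = 95 left.
February 2079 has 28 days (2079 is not a leap year): 95 − 28 = 67 left.
January 2079 has 31 days: 67 − 31 = 36 left.
December 2078 has 31 days: 36 − 31 = 5 left.
November 2078 has 30 days; 30 − 5 = 25 → November 25, 2078.
Counting forward 112 days from November 25, 2078:
November has 30 days, so 30 − 25 = 5 days remain after November 25, 2078; 112 − 5 = 107 left.
December 2078 has 31 days: 107 − 31 = 76 left.
January 2079 has 31 days: 76 − 31 = 45 left.
February 2079 has 28 days (2079 is not a leap year): 45 − 28 = 17 left.
17 days into March 2079 → March 17, 2079.

March 17, 2079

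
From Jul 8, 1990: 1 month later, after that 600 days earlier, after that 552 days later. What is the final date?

Counting forward 1 month from July 8, 1990:
month 7 + 1 = 8 → August 1990.
Day 8 is valid in August, giving August 8, 1990.
Subtracting 600 days from August 8, 1990:
Going back 8 days from August 8, 1990 reaches the end of the previous month; 600 − 8 = 592 left.
July 1990 has 31 days: 592 − 31 = 561 left.
June 1990 has 30 days: 561 − 30 = 531 left.
May 1990 has 31 days: 531 − 31 = 500 left.
April 1990 has 30 days: 500 − 30 = 470 left.
March 1990 has 31 days: 470 − 31 = 439 left.
February 1990 has 28 days (1990 is not a leap year): 439 − 28 = 411 left.
January 1990 has 31 days: 411 − 31 = 380 left.
December 1989 has 31 days: 380 − 31 = 349 left.
November 1989 has 30 days: 349 − 30 = 319 left.
October 1989 has 31 days: 319 − 31 = 288 left.
September 1989 has 30 days: 288 − 30 = 258 left.
August 1989 has 31 days: 258 − 31 = 227 left.
July 1989 has 31 days: 227 − 31 = 196 left.
June 1989 has 30 days: 196 − 30 = 166 left.
May 1989 has 31 days: 166 − 31 = 135 left.
April 1989 has 30 days: 135 − 30 = 105 left.
March 1989 has 31 days: 105 − 31 = 74 left.
February 1989 has 28 days (1989 is not a leap year): 74 − 28 = 46 left.
January 1989 has 31 days: 46 − 31 = 15 left.
December 1988 has 31 days; 31 − 15 = 16 → December 16, 1988.
Advancing 552 days from December 16, 1988:
December has 31 days, so 31 − 16 = 15 days remain after December 16, 1988; 552 − 15 = 537 left.
January 1989 has 31 days: 537 − 31 = 506 left.
February 1989 has 28 days (1989 is not a leap year): 506 − 28 = 478 left.
March 1989 has 31 days: 478 − 31 = 447 left.
April 1989 has 30 days: 447 − 30 = 417 left.
May 1989 has 31 days: 417 − 31 = 386 left.
June 1989 has 30 days: 386 − 30 = 356 left.
July 1989 has 31 days: 356 − 31 = 325 left.
August 1989 has 31 days: 325 − 31 = 294 left.
September 1989 has 30 days: 294 − 30 = 264 left.
October 1989 has 31 days: 264 − 31 = 233 left.
November 1989 has 30 days: 233 − 30 = 203 left.
December 1989 has 31 days: 203 − 31 = 172 left.
January 1990 has 31 days: 172 − 31 = 141 left.
February 1990 has 28 days (1990 is not a leap year): 141 − 28 = 113 left.
March 1990 has 31 days: 113 − 31 = 82 left.
April 1990 has 30 days: 82 − 30 = 52 left.
May 1990 has 31 days: 52 − 31 = 21 left.
21 days into June 1990 → June 21, 1990.

June 21, 1990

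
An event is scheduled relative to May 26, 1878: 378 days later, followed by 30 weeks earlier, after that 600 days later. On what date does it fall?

July 2, 1880

Counting forward 378 days from May 26, 1878:
May has 31 days, so 31 − 26 = 5 days remain after May 26, 1878; 378 − 5 = 373 left.
June 1878 has 30 days: 373 − 30 = 343 left.
July 1878 has 31 days: 343 − 31 = 312 left.
August 1878 has 31 days: 312 − 31 = 281 left.
September 1878 has 30 days: 281 − 30 = 251 left.
October 1878 has 31 days: 251 − 31 = 220 left.
November 1878 has 30 days: 220 − 30 = 190 left.
December 1878 has 31 days: 190 − 31 = 159 left.
January 1879 has 31 days: 159 − 31 = 128 left.
February 1879 has 28 days (1879 is not a leap year): 128 − 28 = 100 left.
March 1879 has 31 days: 100 − 31 = 69 left.
April 1879 has 30 days: 69 − 30 = 39 left.
May 1879 has 31 days: 39 − 31 = 8 left.
8 days into June 1879 → June 8, 1879.
Subtracting 30 weeks (= 210 days) from June 8, 1879:
Going back 8 days from June 8, 1879 reaches the end of the previous month; 210 − 8 = 202 left.
May 1879 has 31 days: 202 − 31 = 171 left.
April 1879 has 30 days: 171 − 30 = 141 left.
March 1879 has 31 days: 141 − 31 = 110 left.
February 1879 has 28 days (1879 is not a leap year): 110 − 28 = 82 left.
January 1879 has 31 days: 82 − 31 = 51 left.
December 1878 has 31 days: 51 − 31 = 20 left.
November 1878 has 30 days; 30 − 20 = 10 → November 10, 1878.
Advancing 600 days from November 10, 1878:
November has 30 days, so 30 − 10 = 20 days remain after November 10, 1878; 600 − 20 = 580 left.
December 1878 has 31 days: 580 − 31 = 549 left.
January 1879 has 31 days: 549 − 31 = 518 left.
February 1879 has 28 days (1879 is not a leap year): 518 − 28 = 490 left.
March 1879 has 31 days: 490 − 31 = 459 left.
April 1879 has 30 days: 459 − 30 = 429 left.
May 1879 has 31 days: 429 − 31 = 398 left.
June 1879 has 30 days: 398 − 30 = 368 left.
July 1879 has 31 days: 368 − 31 = 337 left.
August 1879 has 31 days: 337 − 31 = 306 left.
September 1879 has 30 days: 306 − 30 = 276 left.
October 1879 has 31 days: 276 − 31 = 245 left.
November 1879 has 30 days: 245 − 30 = 215 left.
December 1879 has 31 days: 215 − 31 = 184 left.
January 1880 has 31 days: 184 − 31 = 153 left.
February 1880 has 29 days (1880 is a leap year): 153 − 29 = 124 left.
March 1880 has 31 days: 124 − 31 = 93 left.
April 1880 has 30 days: 93 − 30 = 63 left.
May 1880 has 31 days: 63 − 31 = 32 left.
June 1880 has 30 days: 32 − 30 = 2 left.
2 days into July 1880 → July 2, 1880.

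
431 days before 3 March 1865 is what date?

December 28, 1863

Subtracting 431 days from March 3, 1865.
Going back 3 days from March 3, 1865 reaches the end of the previous month; 431 − 3 = 428 left.
February 1865 has 28 days (1865 is not a leap year): 428 − 28 = 400 left.
January 1865 has 31 days: 400 − 31 = 369 left.
December 1864 has 31 days: 369 − 31 = 338 left.
November 1864 has 30 days: 338 − 30 = 308 left.
October 1864 has 31 days: 308 − 31 = 277 left.
September 1864 has 30 days: 277 − 30 = 247 left.
August 1864 has 31 days: 247 − 31 = 216 left.
July 1864 has 31 days: 216 − 31 = 185 left.
June 1864 has 30 days: 185 − 30 = 155 left.
May 1864 has 31 days: 155 − 31 = 124 left.
April 1864 has 30 days: 124 − 30 = 94 left.
March 1864 has 31 days: 94 − 31 = 63 left.
February 1864 has 29 days (1864 is a leap year): 63 − 29 = 34 left.
January 1864 has 31 days: 34 − 31 = 3 left.
December 1863 has 31 days; 31 − 3 = 28 → December 28, 1863.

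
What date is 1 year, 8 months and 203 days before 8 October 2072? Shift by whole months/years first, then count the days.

Counting back 1 year, 8 months and 203 days from October 8, 2072: first the month/year part, then the days.
-1 year → 2071; month 10 − 8 = 2 → February 2071.
Day 8 is valid in February, giving February 8, 2071.
Now subtract 203 days from February 8, 2071.
Going back 8 days from February 8, 2071 reaches the end of the previous month; 203 − 8 = 195 left.
January 2071 has 31 days: 195 − 31 = 164 left.
December 2070 has 31 days: 164 − 31 = 133 left.
November 2070 has 30 days: 133 − 30 = 103 left.
October 2070 has 31 days: 103 − 31 = 72 left.
September 2070 has 30 days: 72 − 30 = 42 left.
August 2070 has 31 days: 42 − 31 = 11 left.
July 2070 has 31 days; 31 − 11 = 20 → July 20, 2070.

July 20, 2070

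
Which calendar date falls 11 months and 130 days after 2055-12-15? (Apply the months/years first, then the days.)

Advancing 11 months and 130 days from December 15, 2055: first the month/year part, then the days.
month 12 + 11 = 23, which is month 11 of year 2056 → November 2056.
Day 15 is valid in November, giving November 15, 2056.
Now add 130 days from November 15, 2056.
November has 30 days, so 30 − 15 = 15 days remain after November 15, 2056; 130 − 15 = 115 left.
December 2056 has 31 days: 115 − 31 = 84 left.
January 2057 has 31 days: 84 − 31 = 53 left.
February 2057 has 28 days (2057 is not a leap year): 53 − 28 = 25 left.
25 days into March 2057 → March 25, 2057.

March 25, 2057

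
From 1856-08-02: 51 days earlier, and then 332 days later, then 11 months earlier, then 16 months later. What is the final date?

October 10, 1857

Subtracting 51 days from August 2, 1856:
Going back 2 days from August 2, 1856 reaches the end of the previous month; 51 − 2 = 49 left.
July 1856 has 31 days: 49 − 31 = 18 left.
June 1856 has 30 days; 30 − 18 = 12 → June 12, 1856.
Adding 332 days from June 12, 1856:
June has 30 days, so 30 − 12 = 18 days remain after June 12, 1856; 332 − 18 = 314 left.
July 1856 has 31 days: 314 − 31 = 283 left.
August 1856 has 31 days: 283 − 31 = 252 left.
September 1856 has 30 days: 252 − 30 = 222 left.
October 1856 has 31 days: 222 − 31 = 191 left.
November 1856 has 30 days: 191 − 30 = 161 left.
December 1856 has 31 days: 161 − 31 = 130 left.
January 1857 has 31 days: 130 − 31 = 99 left.
February 1857 has 28 days (1857 is not a leap year): 99 − 28 = 71 left.
March 1857 has 31 days: 71 − 31 = 40 left.
April 1857 has 30 days: 40 − 30 = 10 left.
10 days into May 1857 → May 10, 1857.
Counting back 11 months from May 10, 1857:
month 5 − 11 = -6, which is month 6 of year 1856 → June 1856.
Day 10 is valid in June, giving June 10, 1856.
Counting forward 16 months from June 10, 1856:
month 6 + 16 = 22, which is month 10 of year 1857 → October 1857.
Day 10 is valid in October, giving October 10, 1857.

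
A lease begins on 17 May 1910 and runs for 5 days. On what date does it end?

May 22, 1910

Advancing 5 days from May 17, 1910.
May has 31 days; 17 + 5 = 22, still in May.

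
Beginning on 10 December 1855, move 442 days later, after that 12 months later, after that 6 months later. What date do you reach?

Advancing 442 days from December 10, 1855:
December has 31 days, so 31 − 10 = 21 days remain after December 10, 1855; 442 − 21 = 421 left.
January 1856 has 31 days: 421 − 31 = 390 left.
February 1856 has 29 days (1856 is a leap year): 390 − 29 = 361 left.
March 1856 has 31 days: 361 − 31 = 330 left.
April 1856 has 30 days: 330 − 30 = 300 left.
May 1856 has 31 days: 300 − 31 = 269 left.
June 1856 has 30 days: 269 − 30 = 239 left.
July 1856 has 31 days: 239 − 31 = 208 left.
August 1856 has 31 days: 208 − 31 = 177 left.
September 1856 has 30 days: 177 − 30 = 147 left.
October 1856 has 31 days: 147 − 31 = 116 left.
November 1856 has 30 days: 116 − 30 = 86 left.
December 1856 has 31 days: 86 − 31 = 55 left.
January 1857 has 31 days: 55 − 31 = 24 left.
24 days into February 1857 → February 24, 1857.
Counting forward 12 months from February 24, 1857:
month 2 + 12 = 14, which is month 2 of year 1858 → February 1858.
Day 24 is valid in February, giving February 24, 1858.
Advancing 6 months from February 24, 1858:
month 2 + 6 = 8 → August 1858.
Day 24 is valid in August, giving August 24, 1858.

August 24, 1858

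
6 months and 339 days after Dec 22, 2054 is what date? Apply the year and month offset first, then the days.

May 26, 2056

Adding 6 months and 339 days from December 22, 2054: first the month/year part, then the days.
month 12 + 6 = 18, which is month 6 of year 2055 → June 2055.
Day 22 is valid in June, giving June 22, 2055.
Now add 339 days from June 22, 2055.
June has 30 days, so 30 − 22 = 8 days remain after June 22, 2055; 339 − 8 = 331 left.
July 2055 has 31 days: 331 − 31 = 300 left.
August 2055 has 31 days: 300 − 31 = 269 left.
September 2055 has 30 days: 269 − 30 = 239 left.
October 2055 has 31 days: 239 − 31 = 208 left.
November 2055 has 30 days: 208 − 30 = 178 left.
December 2055 has 31 days: 178 − 31 = 147 left.
January 2056 has 31 days: 147 − 31 = 116 left.
February 2056 has 29 days (2056 is a leap year): 116 − 29 = 87 left.
March 2056 has 31 days: 87 − 31 = 56 left.
April 2056 has 30 days: 56 − 30 = 26 left.
26 days into May 2056 → May 26, 2056.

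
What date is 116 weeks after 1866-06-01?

August 21, 1868

Advancing 116 weeks = 812 days from June 1, 1866.
June has 30 days, so 30 − 1 = 29 days remain after June 1, 1866; 812 − 29 = 783 left.
July 1866 has 31 days: 783 − 31 = 752 left.
August 1866 has 31 days: 752 − 31 = 721 left.
September 1866 has 30 days: 721 − 30 = 691 left.
October 1866 has 31 days: 691 − 31 = 660 left.
November 1866 has 30 days: 660 − 30 = 630 left.
December 1866 has 31 days: 630 − 31 = 599 left.
January 1867 has 31 days: 599 − 31 = 568 left.
February 1867 has 28 days (1867 is not a leap year): 568 − 28 = 540 left.
March 1867 has 31 days: 540 − 31 = 509 left.
April 1867 has 30 days: 509 − 30 = 479 left.
May 1867 has 31 days: 479 − 31 = 448 left.
June 1867 has 30 days: 448 − 30 = 418 left.
July 1867 has 31 days: 418 − 31 = 387 left.
August 1867 has 31 days: 387 − 31 = 356 left.
September 1867 has 30 days: 356 − 30 = 326 left.
October 1867 has 31 days: 326 − 31 = 295 left.
November 1867 has 30 days: 295 − 30 = 265 left.
December 1867 has 31 days: 265 − 31 = 234 left.
January 1868 has 31 days: 234 − 31 = 203 left.
February 1868 has 29 days (1868 is a leap year): 203 − 29 = 174 left.
March 1868 has 31 days: 174 − 31 = 143 left.
April 1868 has 30 days: 143 − 30 = 113 left.
May 1868 has 31 days: 113 − 31 = 82 left.
June 1868 has 30 days: 82 − 30 = 52 left.
July 1868 has 31 days: 52 − 31 = 21 left.
21 days into August 1868 → August 21, 1868.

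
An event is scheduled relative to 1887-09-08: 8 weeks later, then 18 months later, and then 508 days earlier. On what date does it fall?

Advancing 8 weeks (= 56 days) from September 8, 1887:
September has 30 days, so 30 − 8 = 22 days remain after September 8, 1887; 56 − 22 = 34 left.
October 1887 has 31 days: 34 − 31 = 3 left.
3 days into November 1887 → November 3, 1887.
Adding 18 months from November 3, 1887:
month 11 + 18 = 29, which is month 5 of year 1889 → May 1889.
Day 3 is valid in May, giving May 3, 1889.
Subtracting 508 days from May 3, 1889:
Going back 3 days from May 3, 1889 reaches the end of the previous month; 508 − 3 = 505 left.
April 1889 has 30 days: 505 − 30 = 475 left.
March 1889 has 31 days: 475 − 31 = 444 left.
February 1889 has 28 days (1889 is not a leap year): 444 − 28 = 416 left.
January 1889 has 31 days: 416 − 31 = 385 left.
December 1888 has 31 days: 385 − 31 = 354 left.
November 1888 has 30 days: 354 − 30 = 324 left.
October 1888 has 31 days: 324 − 31 = 293 left.
September 1888 has 30 days: 293 − 30 = 263 left.
August 1888 has 31 days: 263 − 31 = 232 left.
July 1888 has 31 days: 232 − 31 = 201 left.
June 1888 has 30 days: 201 − 30 = 171 left.
May 1888 has 31 days: 171 − 31 = 140 left.
April 1888 has 30 days: 140 − 30 = 110 left.
March 1888 has 31 days: 110 − 31 = 79 left.
February 1888 has 29 days (1888 is a leap year): 79 − 29 = 50 left.
January 1888 has 31 days: 50 − 31 = 19 left.
December 1887 has 31 days; 31 − 19 = 12 → December 12, 1887.

December 12, 1887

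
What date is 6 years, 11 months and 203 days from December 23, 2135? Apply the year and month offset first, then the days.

June 14, 2143

Counting forward 6 years, 11 months and 203 days from December 23, 2135: first the month/year part, then the days.
+6 years → 2141; month 12 + 11 = 23, which is month 11 of year 2142 → November 2142.
Day 23 is valid in November, giving November 23, 2142.
Now add 203 days from November 23, 2142.
November has 30 days, so 30 − 23 = 7 days remain after November 23, 2142; 203 − 7 = 196 left.
December 2142 has 31 days: 196 − 31 = 165 left.
January 2143 has 31 days: 165 − 31 = 134 left.
February 2143 has 28 days (2143 is not a leap year): 134 − 28 = 106 left.
March 2143 has 31 days: 106 − 31 = 75 left.
April 2143 has 30 days: 75 − 30 = 45 left.
May 2143 has 31 days: 45 − 31 = 14 left.
14 days into June 2143 → June 14, 2143.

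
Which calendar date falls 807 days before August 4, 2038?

Counting back 807 days from August 4, 2038.
Going back 4 days from August 4, 2038 reaches the end of the previous month; 807 − 4 = 803 left.
July 2038 has 31 days: 803 − 31 = 772 left.
June 2038 has 30 days: 772 − 30 = 742 left.
May 2038 has 31 days: 742 − 31 = 711 left.
April 2038 has 30 days: 711 − 30 = 681 left.
March 2038 has 31 days: 681 − 31 = 650 left.
February 2038 has 28 days (2038 is not a leap year): 650 − 28 = 622 left.
January 2038 has 31 days: 622 − 31 = 591 left.
December 2037 has 31 days: 591 − 31 = 560 left.
November 2037 has 30 days: 560 − 30 = 530 left.
October 2037 has 31 days: 530 − 31 = 499 left.
September 2037 has 30 days: 499 − 30 = 469 left.
August 2037 has 31 days: 469 − 31 = 438 left.
July 2037 has 31 days: 438 − 31 = 407 left.
June 2037 has 30 days: 407 − 30 = 377 left.
May 2037 has 31 days: 377 − 31 = 346 left.
April 2037 has 30 days: 346 − 30 = 316 left.
March 2037 has 31 days: 316 − 31 = 285 left.
February 2037 has 28 days (2037 is not a leap year): 285 − 28 = 257 left.
January 2037 has 31 days: 257 − 31 = 226 left.
December 2036 has 31 days: 226 − 31 = 195 left.
November 2036 has 30 days: 195 − 30 = 165 left.
October 2036 has 31 days: 165 − 31 = 134 left.
September 2036 has 30 days: 134 − 30 = 104 left.
August 2036 has 31 days: 104 − 31 = 73 left.
July 2036 has 31 days: 73 − 31 = 42 left.
June 2036 has 30 days: 42 − 30 = 12 left.
May 2036 has 31 days; 31 − 12 = 19 → May 19, 2036.

May 19, 2036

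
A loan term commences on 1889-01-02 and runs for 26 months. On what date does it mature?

March 2, 1891

Adding 26 months from January 2, 1889.
month 1 + 26 = 27, which is month 3 of year 1891 → March 1891.
Day 2 is valid in March, giving March 2, 1891.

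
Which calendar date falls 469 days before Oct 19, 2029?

Counting back 469 days from October 19, 2029.
Going back 19 days from October 19, 2029 reaches the end of the previous month; 469 − 19 = 450 left.
September 2029 has 30 days: 450 − 30 = 420 left.
August 2029 has 31 days: 420 − 31 = 389 left.
July 2029 has 31 days: 389 − 31 = 358 left.
June 2029 has 30 days: 358 − 30 = 328 left.
May 2029 has 31 days: 328 − 31 = 297 left.
April 2029 has 30 days: 297 − 30 = 267 left.
March 2029 has 31 days: 267 − 31 = 236 left.
February 2029 has 28 days (2029 is not a leap year): 236 − 28 = 208 left.
January 2029 has 31 days: 208 − 31 = 177 left.
December 2028 has 31 days: 177 − 31 = 146 left.
November 2028 has 30 days: 146 − 30 = 116 left.
October 2028 has 31 days: 116 − 31 = 85 left.
September 2028 has 30 days: 85 − 30 = 55 left.
August 2028 has 31 days: 55 − 31 = 24 left.
July 2028 has 31 days; 31 − 24 = 7 → July 7, 2028.

July 7, 2028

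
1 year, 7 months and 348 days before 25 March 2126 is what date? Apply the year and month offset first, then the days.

September 12, 2123

Subtracting 1 year, 7 months and 348 days from March 25, 2126: first the month/year part, then the days.
-1 year → 2125; month 3 − 7 = -4, which is month 8 of year 2124 → August 2124.
Day 25 is valid in August, giving August 25, 2124.
Now subtract 348 days from August 25, 2124.
Going back 25 days from August 25, 2124 reaches the end of the previous month; 348 − 25 = 323 left.
July 2124 has 31 days: 323 − 31 = 292 left.
June 2124 has 30 days: 292 − 30 = 262 left.
May 2124 has 31 days: 262 − 31 = 231 left.
April 2124 has 30 days: 231 − 30 = 201 left.
March 2124 has 31 days: 201 − 31 = 170 left.
February 2124 has 29 days (2124 is a leap year): 170 − 29 = 141 left.
January 2124 has 31 days: 141 − 31 = 110 left.
December 2123 has 31 days: 110 − 31 = 79 left.
November 2123 has 30 days: 79 − 30 = 49 left.
October 2123 has 31 days: 49 − 31 = 18 left.
September 2123 has 30 days; 30 − 18 = 12 → September 12, 2123.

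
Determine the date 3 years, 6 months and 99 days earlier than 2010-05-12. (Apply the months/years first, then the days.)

August 5, 2006

Going back 3 years, 6 months and 99 days from May 12, 2010: first the month/year part, then the days.
-3 years → 2007; month 5 − 6 = -1, which is month 11 of year 2006 → November 2006.
Day 12 is valid in November, giving November 12, 2006.
Now subtract 99 days from November 12, 2006.
Going back 12 days from November 12, 2006 reaches the end of the previous month; 99 − 12 = 87 left.
October 2006 has 31 days: 87 − 31 = 56 left.
September 2006 has 30 days: 56 − 30 = 26 left.
August 2006 has 31 days; 31 − 26 = 5 → August 5, 2006.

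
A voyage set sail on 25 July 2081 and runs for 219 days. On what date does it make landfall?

Counting forward 219 days from July 25, 2081.
July has 31 days, so 31 − 25 = 6 days remain after July 25, 2081; 219 − 6 = 213 left.
August 2081 has 31 days: 213 − 31 = 182 left.
September 2081 has 30 days: 182 − 30 = 152 left.
October 2081 has 31 days: 152 − 31 = 121 left.
November 2081 has 30 days: 121 − 30 = 91 left.
December 2081 has 31 days: 91 − 31 = 60 left.
January 2082 has 31 days: 60 − 31 = 29 left.
February 2082 has 28 days (2082 is not a leap year): 29 − 28 = 1 left.
1 day into March 2082 → March 1, 2082.

March 1, 2082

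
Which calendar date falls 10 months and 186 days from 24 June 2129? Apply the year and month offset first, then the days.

Counting forward 10 months and 186 days from June 24, 2129: first the month/year part, then the days.
month 6 + 10 = 16, which is month 4 of year 2130 → April 2130.
Day 24 is valid in April, giving April 24, 2130.
Now add 186 days from April 24, 2130.
April has 30 days, so 30 − 24 = 6 days remain after April 24, 2130; 186 − 6 = 180 left.
May 2130 has 31 days: 180 − 31 = 149 left.
June 2130 has 30 days: 149 − 30 = 119 left.
July 2130 has 31 days: 119 − 31 = 88 left.
August 2130 has 31 days: 88 − 31 = 57 left.
September 2130 has 30 days: 57 − 30 = 27 left.
27 days into October 2130 → October 27, 2130.

October 27, 2130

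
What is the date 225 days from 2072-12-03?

July 16, 2073

Counting forward 225 days from December 3, 2072.
December has 31 days, so 31 − 3 = 28 days remain after December 3, 2072; 225 − 28 = 197 left.
January 2073 has 31 days: 197 − 31 = 166 left.
February 2073 has 28 days (2073 is not a leap year): 166 − 28 = 138 left.
March 2073 has 31 days: 138 − 31 = 107 left.
April 2073 has 30 days: 107 − 30 = 77 left.
May 2073 has 31 days: 77 − 31 = 46 left.
June 2073 has 30 days: 46 − 30 = 16 left.
16 days into July 2073 → July 16, 2073.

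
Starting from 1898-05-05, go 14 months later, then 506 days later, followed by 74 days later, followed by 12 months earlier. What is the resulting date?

February 5, 1900

Adding 14 months from May 5, 1898:
month 5 + 14 = 19, which is month 7 of year 1899 → July 1899.
Day 5 is valid in July, giving July 5, 1899.
Adding 506 days from July 5, 1899:
July has 31 days, so 31 − 5 = 26 days remain after July 5, 1899; 506 − 26 = 480 left.
August 1899 has 31 days: 480 − 31 = 449 left.
September 1899 has 30 days: 449 − 30 = 419 left.
October 1899 has 31 days: 419 − 31 = 388 left.
November 1899 has 30 days: 388 − 30 = 358 left.
December 1899 has 31 days: 358 − 31 = 327 left.
January 1900 has 31 days: 327 − 31 = 296 left.
February 1900 has 28 days (1900 is not a leap year (divisible by 100 but not 400)): 296 − 28 = 268 left.
March 1900 has 31 days: 268 − 31 = 237 left.
April 1900 has 30 days: 237 − 30 = 207 left.
May 1900 has 31 days: 207 − 31 = 176 left.
June 1900 has 30 days: 176 − 30 = 146 left.
July 1900 has 31 days: 146 − 31 = 115 left.
August 1900 has 31 days: 115 − 31 = 84 left.
September 1900 has 30 days: 84 − 30 = 54 left.
October 1900 has 31 days: 54 − 31 = 23 left.
23 days into November 1900 → November 23, 1900.
Counting forward 74 days from November 23, 1900:
November has 30 days, so 30 − 23 = 7 days remain after November 23, 1900; 74 − 7 = 67 left.
December 1900 has 31 days: 67 − 31 = 36 left.
January 1901 has 31 days: 36 − 31 = 5 left.
5 days into February 1901 → February 5, 1901.
Going back 12 months from February 5, 1901:
month 2 − 12 = -10, which is month 2 of year 1900 → February 1900.
Day 5 is valid in February, giving February 5, 1900.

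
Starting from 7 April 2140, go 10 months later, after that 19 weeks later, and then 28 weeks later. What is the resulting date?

January 2, 2142

Counting forward 10 months from April 7, 2140:
month 4 + 10 = 14, which is month 2 of year 2141 → February 2141.
Day 7 is valid in February, giving February 7, 2141.
Advancing 19 weeks (= 133 days) from February 7, 2141:
February has 28 days, so 28 − 7 = 21 days remain after February 7, 2141; 133 − 21 = 112 left.
March 2141 has 31 days: 112 − 31 = 81 left.
April 2141 has 30 days: 81 − 30 = 51 left.
May 2141 has 31 days: 51 − 31 = 20 left.
20 days into June 2141 → June 20, 2141.
Adding 28 weeks (= 196 days) from June 20, 2141:
June has 30 days, so 30 − 20 = 10 days remain after June 20, 2141; 196 − 10 = 186 left.
July 2141 has 31 days: 186 − 31 = 155 left.
August 2141 has 31 days: 155 − 31 = 124 left.
September 2141 has 30 days: 124 − 30 = 94 left.
October 2141 has 31 days: 94 − 31 = 63 left.
November 2141 has 30 days: 63 − 30 = 33 left.
December 2141 has 31 days: 33 − 31 = 2 left.
2 days into January 2142 → January 2, 2142.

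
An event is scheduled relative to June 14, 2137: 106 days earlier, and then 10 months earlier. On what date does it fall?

Going back 106 days from June 14, 2137:
Going back 14 days from June 14, 2137 reaches the end of the previous month; 106 − 14 = 92 left.
May 2137 has 31 days: 92 − 31 = 61 left.
April 2137 has 30 days: 61 − 30 = 31 left.
March 2137 has 31 days: 31 − 31 = 0 left.
February 2137 has 28 days; 28 − 0 = 28 → February 28, 2137.
Counting back 10 months from February 28, 2137:
month 2 − 10 = -8, which is month 4 of year 2136 → April 2136.
Day 28 is valid in April, giving April 28, 2136.

April 28, 2136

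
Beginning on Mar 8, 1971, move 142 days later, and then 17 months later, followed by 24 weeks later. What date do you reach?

June 14, 1973

Counting forward 142 days from March 8, 1971:
March has 31 days, so 31 − 8 = 23 days remain after March 8, 1971; 142 − 23 = 119 left.
April 1971 has 30 days: 119 − 30 = 89 left.
May 1971 has 31 days: 89 − 31 = 58 left.
June 1971 has 30 days: 58 − 30 = 28 left.
28 days into July 1971 → July 28, 1971.
Counting forward 17 months from July 28, 1971:
month 7 + 17 = 24, which is month 12 of year 1972 → December 1972.
Day 28 is valid in December, giving December 28, 1972.
Adding 24 weeks (= 168 days) from December 28, 1972:
December has 31 days, so 31 − 28 = 3 days remain after December 28, 1972; 168 − 3 = 165 left.
January 1973 has 31 days: 165 − 31 = 134 left.
February 1973 has 28 days (1973 is not a leap year): 134 − 28 = 106 left.
March 1973 has 31 days: 106 − 31 = 75 left.
April 1973 has 30 days: 75 − 30 = 45 left.
May 1973 has 31 days: 45 − 31 = 14 left.
14 days into June 1973 → June 14, 1973.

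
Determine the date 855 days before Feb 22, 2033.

October 21, 2030

Subtracting 855 days from February 22, 2033.
Going back 22 days from February 22, 2033 reaches the end of the previous month; 855 − 22 = 833 left.
January 2033 has 31 days: 833 − 31 = 802 left.
December 2032 has 31 days: 802 − 31 = 771 left.
November 2032 has 30 days: 771 − 30 = 741 left.
October 2032 has 31 days: 741 − 31 = 710 left.
September 2032 has 30 days: 710 − 30 = 680 left.
August 2032 has 31 days: 680 − 31 = 649 left.
July 2032 has 31 days: 649 − 31 = 618 left.
June 2032 has 30 days: 618 − 30 = 588 left.
May 2032 has 31 days: 588 − 31 = 557 left.
April 2032 has 30 days: 557 − 30 = 527 left.
March 2032 has 31 days: 527 − 31 = 496 left.
February 2032 has 29 days (2032 is a leap year): 496 − 29 = 467 left.
January 2032 has 31 days: 467 − 31 = 436 left.
December 2031 has 31 days: 436 − 31 = 405 left.
November 2031 has 30 days: 405 − 30 = 375 left.
October 2031 has 31 days: 375 − 31 = 344 left.
September 2031 has 30 days: 344 − 30 = 314 left.
August 2031 has 31 days: 314 − 31 = 283 left.
July 2031 has 31 days: 283 − 31 = 252 left.
June 2031 has 30 days: 252 − 30 = 222 left.
May 2031 has 31 days: 222 − 31 = 191 left.
April 2031 has 30 days: 191 − 30 = 161 left.
March 2031 has 31 days: 161 − 31 = 130 left.
February 2031 has 28 days (2031 is not a leap year): 130 − 28 = 102 left.
January 2031 has 31 days: 102 − 31 = 71 left.
December 2030 has 31 days: 71 − 31 = 40 left.
November 2030 has 30 days: 40 − 30 = 10 left.
October 2030 has 31 days; 31 − 10 = 21 → October 21, 2030.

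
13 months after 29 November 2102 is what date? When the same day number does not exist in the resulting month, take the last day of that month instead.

December 29, 2103

Adding 13 months from November 29, 2102.
month 11 + 13 = 24, which is month 12 of year 2103 → December 2103.
Day 29 is valid in December, giving December 29, 2103.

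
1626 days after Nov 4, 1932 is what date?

April 18, 1937

Adding 1626 days from November 4, 1932.
November has 30 days, so 30 − 4 = 26 days remain after November 4, 1932; 1626 − 26 = 1600 left.
December 1932 has 31 days: 1600 − 31 = 1569 left.
January 1933 has 31 days: 1569 − 31 = 1538 left.
February 1933 has 28 days (1933 is not a leap year): 1538 − 28 = 1510 left.
March 1933 has 31 days: 1510 − 31 = 1479 left.
April 1933 has 30 days: 1479 − 30 = 1449 left.
May 1933 has 31 days: 1449 − 31 = 1418 left.
June 1933 has 30 days: 1418 − 30 = 1388 left.
July 1933 has 31 days: 1388 − 31 = 1357 left.
August 1933 has 31 days: 1357 − 31 = 1326 left.
September 1933 has 30 days: 1326 − 30 = 1296 left.
October 1933 has 31 days: 1296 − 31 = 1265 left.
November 1933 has 30 days: 1265 − 30 = 1235 left.
December 1933 has 31 days: 1235 − 31 = 1204 left.
January 1934 has 31 days: 1204 − 31 = 1173 left.
February 1934 has 28 days (1934 is not a leap year): 1173 − 28 = 1145 left.
March 1934 has 31 days: 1145 − 31 = 1114 left.
April 1934 has 30 days: 1114 − 30 = 1084 left.
May 1934 has 31 days: 1084 − 31 = 1053 left.
June 1934 has 30 days: 1053 − 30 = 1023 left.
July 1934 has 31 days: 1023 − 31 = 992 left.
August 1934 has 31 days: 992 − 31 = 961 left.
September 1934 has 30 days: 961 − 30 = 931 left.
October 1934 has 31 days: 931 − 31 = 900 left.
November 1934 has 30 days: 900 − 30 = 870 left.
December 1934 has 31 days: 870 − 31 = 839 left.
January 1935 has 31 days: 839 − 31 = 808 left.
February 1935 has 28 days (1935 is not a leap year): 808 − 28 = 780 left.
March 1935 has 31 days: 780 − 31 = 749 left.
April 1935 has 30 days: 749 − 30 = 719 left.
May 1935 has 31 days: 719 − 31 = 688 left.
June 1935 has 30 days: 688 − 30 = 658 left.
July 1935 has 31 days: 658 − 31 = 627 left.
August 1935 has 31 days: 627 − 31 = 596 left.
September 1935 has 30 days: 596 − 30 = 566 left.
October 1935 has 31 days: 566 − 31 = 535 left.
November 1935 has 30 days: 535 − 30 = 505 left.
December 1935 has 31 days: 505 − 31 = 474 left.
January 1936 has 31 days: 474 − 31 = 443 left.
February 1936 has 29 days (1936 is a leap year): 443 − 29 = 414 left.
March 1936 has 31 days: 414 − 31 = 383 left.
April 1936 has 30 days: 383 − 30 = 353 left.
May 1936 has 31 days: 353 − 31 = 322 left.
June 1936 has 30 days: 322 − 30 = 292 left.
July 1936 has 31 days: 292 − 31 = 261 left.
August 1936 has 31 days: 261 − 31 = 230 left.
September 1936 has 30 days: 230 − 30 = 200 left.
October 1936 has 31 days: 200 − 31 = 169 left.
November 1936 has 30 days: 169 − 30 = 139 left.
December 1936 has 31 days: 139 − 31 = 108 left.
January 1937 has 31 days: 108 − 31 = 77 left.
February 1937 has 28 days (1937 is not a leap year): 77 − 28 = 49 left.
March 1937 has 31 days: 49 − 31 = 18 left.
18 days into April 1937 → April 18, 1937.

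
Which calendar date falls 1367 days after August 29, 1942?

May 27, 1946

Advancing 1367 days from August 29, 1942.
August has 31 days, so 31 − 29 = 2 days remain after August 29, 1942; 1367 − 2 = 1365 left.
September 1942 has 30 days: 1365 − 30 = 1335 left.
October 1942 has 31 days: 1335 − 31 = 1304 left.
November 1942 has 30 days: 1304 − 30 = 1274 left.
December 1942 has 31 days: 1274 − 31 = 1243 left.
January 1943 has 31 days: 1243 − 31 = 1212 left.
February 1943 has 28 days (1943 is not a leap year): 1212 − 28 = 1184 left.
March 1943 has 31 days: 1184 − 31 = 1153 left.
April 1943 has 30 days: 1153 − 30 = 1123 left.
May 1943 has 31 days: 1123 − 31 = 1092 left.
June 1943 has 30 days: 1092 − 30 = 1062 left.
July 1943 has 31 days: 1062 − 31 = 1031 left.
August 1943 has 31 days: 1031 − 31 = 1000 left.
September 1943 has 30 days: 1000 − 30 = 970 left.
October 1943 has 31 days: 970 − 31 = 939 left.
November 1943 has 30 days: 939 − 30 = 909 left.
December 1943 has 31 days: 909 − 31 = 878 left.
January 1944 has 31 days: 878 − 31 = 847 left.
February 1944 has 29 days (1944 is a leap year): 847 − 29 = 818 left.
March 1944 has 31 days: 818 − 31 = 787 left.
April 1944 has 30 days: 787 − 30 = 757 left.
May 1944 has 31 days: 757 − 31 = 726 left.
June 1944 has 30 days: 726 − 30 = 696 left.
July 1944 has 31 days: 696 − 31 = 665 left.
August 1944 has 31 days: 665 − 31 = 634 left.
September 1944 has 30 days: 634 − 30 = 604 left.
October 1944 has 31 days: 604 − 31 = 573 left.
November 1944 has 30 days: 573 − 30 = 543 left.
December 1944 has 31 days: 543 − 31 = 512 left.
January 1945 has 31 days: 512 − 31 = 481 left.
February 1945 has 28 days (1945 is not a leap year): 481 − 28 = 453 left.
March 1945 has 31 days: 453 − 31 = 422 left.
April 1945 has 30 days: 422 − 30 = 392 left.
May 1945 has 31 days: 392 − 31 = 361 left.
June 1945 has 30 days: 361 − 30 = 331 left.
July 1945 has 31 days: 331 − 31 = 300 left.
August 1945 has 31 days: 300 − 31 = 269 left.
September 1945 has 30 days: 269 − 30 = 239 left.
October 1945 has 31 days: 239 − 31 = 208 left.
November 1945 has 30 days: 208 − 30 = 178 left.
December 1945 has 31 days: 178 − 31 = 147 left.
January 1946 has 31 days: 147 − 31 = 116 left.
February 1946 has 28 days (1946 is not a leap year): 116 − 28 = 88 left.
March 1946 has 31 days: 88 − 31 = 57 left.
April 1946 has 30 days: 57 − 30 = 27 left.
27 days into May 1946 → May 27, 1946.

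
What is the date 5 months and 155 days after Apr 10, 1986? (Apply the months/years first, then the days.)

Adding 5 months and 155 days from April 10, 1986: first the month/year part, then the days.
month 4 + 5 = 9 → September 1986.
Day 10 is valid in September, giving September 10, 1986.
Now add 155 days from September 10, 1986.
September has 30 days, so 30 − 10 = 20 days remain after September 10, 1986; 155 − 20 = 135 left.
October 1986 has 31 days: 135 − 31 = 104 left.
November 1986 has 30 days: 104 − 30 = 74 left.
December 1986 has 31 days: 74 − 31 = 43 left.
January 1987 has 31 days: 43 − 31 = 12 left.
12 days into February 1987 → February 12, 1987.

February 12, 1987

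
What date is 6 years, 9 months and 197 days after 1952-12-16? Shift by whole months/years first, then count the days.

March 31, 1960

Advancing 6 years, 9 months and 197 days from December 16, 1952: first the month/year part, then the days.
+6 years → 1958; month 12 + 9 = 21, which is month 9 of year 1959 → September 1959.
Day 16 is valid in September, giving September 16, 1959.
Now add 197 days from September 16, 1959.
September has 30 days, so 30 − 16 = 14 days remain after September 16, 1959; 197 − 14 = 183 left.
October 1959 has 31 days: 183 − 31 = 152 left.
November 1959 has 30 days: 152 − 30 = 122 left.
December 1959 has 31 days: 122 − 31 = 91 left.
January 1960 has 31 days: 91 − 31 = 60 left.
February 1960 has 29 days (1960 is a leap year): 60 − 29 = 31 left.
31 days into March 1960 → March 31, 1960.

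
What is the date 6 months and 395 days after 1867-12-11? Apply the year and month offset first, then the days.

Advancing 6 months and 395 days from December 11, 1867: first the month/year part, then the days.
month 12 + 6 = 18, which is month 6 of year 1868 → June 1868.
Day 11 is valid in June, giving June 11, 1868.
Now add 395 days from June 11, 1868.
June has 30 days, so 30 − 11 = 19 days remain after June 11, 1868; 395 − 19 = 376 left.
July 1868 has 31 days: 376 − 31 = 345 left.
August 1868 has 31 days: 345 − 31 = 314 left.
September 1868 has 30 days: 314 − 30 = 284 left.
October 1868 has 31 days: 284 − 31 = 253 left.
November 1868 has 30 days: 253 − 30 = 223 left.
December 1868 has 31 days: 223 − 31 = 192 left.
January 1869 has 31 days: 192 − 31 = 161 left.
February 1869 has 28 days (1869 is not a leap year): 161 − 28 = 133 left.
March 1869 has 31 days: 133 − 31 = 102 left.
April 1869 has 30 days: 102 − 30 = 72 left.
May 1869 has 31 days: 72 − 31 = 41 left.
June 1869 has 30 days: 41 − 30 = 11 left.
11 days into July 1869 → July 11, 1869.

July 11, 1869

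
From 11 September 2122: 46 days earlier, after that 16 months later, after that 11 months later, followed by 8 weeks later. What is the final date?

December 22, 2124

Going back 46 days from September 11, 2122:
Going back 11 days from September 11, 2122 reaches the end of the previous month; 46 − 11 = 35 left.
August 2122 has 31 days: 35 − 31 = 4 left.
July 2122 has 31 days; 31 − 4 = 27 → July 27, 2122.
Counting forward 16 months from July 27, 2122:
month 7 + 16 = 23, which is month 11 of year 2123 → November 2123.
Day 27 is valid in November, giving November 27, 2123.
Counting forward 11 months from November 27, 2123:
month 11 + 11 = 22, which is month 10 of year 2124 → October 2124.
Day 27 is valid in October, giving October 27, 2124.
Advancing 8 weeks (= 56 days) from October 27, 2124:
October has 31 days, so 31 − 27 = 4 days remain after October 27, 2124; 56 − 4 = 52 left.
November 2124 has 30 days: 52 − 30 = 22 left.
22 days into December 2124 → December 22, 2124.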